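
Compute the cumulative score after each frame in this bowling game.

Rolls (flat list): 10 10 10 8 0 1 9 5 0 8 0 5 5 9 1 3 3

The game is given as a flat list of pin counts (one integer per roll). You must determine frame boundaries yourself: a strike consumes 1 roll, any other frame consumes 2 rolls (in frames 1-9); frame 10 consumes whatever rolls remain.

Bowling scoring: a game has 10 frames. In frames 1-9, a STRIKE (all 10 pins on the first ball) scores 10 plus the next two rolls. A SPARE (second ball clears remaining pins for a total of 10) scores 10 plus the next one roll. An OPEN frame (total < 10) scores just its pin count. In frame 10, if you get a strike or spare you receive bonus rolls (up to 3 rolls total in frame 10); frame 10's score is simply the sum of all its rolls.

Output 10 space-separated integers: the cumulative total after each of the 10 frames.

Answer: 30 58 76 84 99 104 112 131 144 150

Derivation:
Frame 1: STRIKE. 10 + next two rolls (10+10) = 30. Cumulative: 30
Frame 2: STRIKE. 10 + next two rolls (10+8) = 28. Cumulative: 58
Frame 3: STRIKE. 10 + next two rolls (8+0) = 18. Cumulative: 76
Frame 4: OPEN (8+0=8). Cumulative: 84
Frame 5: SPARE (1+9=10). 10 + next roll (5) = 15. Cumulative: 99
Frame 6: OPEN (5+0=5). Cumulative: 104
Frame 7: OPEN (8+0=8). Cumulative: 112
Frame 8: SPARE (5+5=10). 10 + next roll (9) = 19. Cumulative: 131
Frame 9: SPARE (9+1=10). 10 + next roll (3) = 13. Cumulative: 144
Frame 10: OPEN. Sum of all frame-10 rolls (3+3) = 6. Cumulative: 150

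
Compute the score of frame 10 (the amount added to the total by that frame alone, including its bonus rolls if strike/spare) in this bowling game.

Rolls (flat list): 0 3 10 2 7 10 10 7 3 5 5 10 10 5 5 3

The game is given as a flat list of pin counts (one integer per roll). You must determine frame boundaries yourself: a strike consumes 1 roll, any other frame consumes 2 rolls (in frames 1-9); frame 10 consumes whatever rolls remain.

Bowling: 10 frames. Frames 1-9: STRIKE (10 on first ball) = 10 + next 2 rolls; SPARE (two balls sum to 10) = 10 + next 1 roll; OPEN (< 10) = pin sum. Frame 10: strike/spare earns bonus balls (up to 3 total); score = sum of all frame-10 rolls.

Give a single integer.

Answer: 13

Derivation:
Frame 1: OPEN (0+3=3). Cumulative: 3
Frame 2: STRIKE. 10 + next two rolls (2+7) = 19. Cumulative: 22
Frame 3: OPEN (2+7=9). Cumulative: 31
Frame 4: STRIKE. 10 + next two rolls (10+7) = 27. Cumulative: 58
Frame 5: STRIKE. 10 + next two rolls (7+3) = 20. Cumulative: 78
Frame 6: SPARE (7+3=10). 10 + next roll (5) = 15. Cumulative: 93
Frame 7: SPARE (5+5=10). 10 + next roll (10) = 20. Cumulative: 113
Frame 8: STRIKE. 10 + next two rolls (10+5) = 25. Cumulative: 138
Frame 9: STRIKE. 10 + next two rolls (5+5) = 20. Cumulative: 158
Frame 10: SPARE. Sum of all frame-10 rolls (5+5+3) = 13. Cumulative: 171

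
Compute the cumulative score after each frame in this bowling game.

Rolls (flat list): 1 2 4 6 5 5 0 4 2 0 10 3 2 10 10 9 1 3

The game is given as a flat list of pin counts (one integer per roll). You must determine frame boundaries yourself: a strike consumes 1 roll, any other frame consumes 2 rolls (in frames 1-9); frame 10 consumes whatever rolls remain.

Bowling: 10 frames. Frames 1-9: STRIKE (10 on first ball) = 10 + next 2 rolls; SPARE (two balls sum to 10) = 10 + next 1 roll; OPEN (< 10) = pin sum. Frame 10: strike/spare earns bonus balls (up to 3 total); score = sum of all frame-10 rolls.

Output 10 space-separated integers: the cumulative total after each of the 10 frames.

Answer: 3 18 28 32 34 49 54 83 103 116

Derivation:
Frame 1: OPEN (1+2=3). Cumulative: 3
Frame 2: SPARE (4+6=10). 10 + next roll (5) = 15. Cumulative: 18
Frame 3: SPARE (5+5=10). 10 + next roll (0) = 10. Cumulative: 28
Frame 4: OPEN (0+4=4). Cumulative: 32
Frame 5: OPEN (2+0=2). Cumulative: 34
Frame 6: STRIKE. 10 + next two rolls (3+2) = 15. Cumulative: 49
Frame 7: OPEN (3+2=5). Cumulative: 54
Frame 8: STRIKE. 10 + next two rolls (10+9) = 29. Cumulative: 83
Frame 9: STRIKE. 10 + next two rolls (9+1) = 20. Cumulative: 103
Frame 10: SPARE. Sum of all frame-10 rolls (9+1+3) = 13. Cumulative: 116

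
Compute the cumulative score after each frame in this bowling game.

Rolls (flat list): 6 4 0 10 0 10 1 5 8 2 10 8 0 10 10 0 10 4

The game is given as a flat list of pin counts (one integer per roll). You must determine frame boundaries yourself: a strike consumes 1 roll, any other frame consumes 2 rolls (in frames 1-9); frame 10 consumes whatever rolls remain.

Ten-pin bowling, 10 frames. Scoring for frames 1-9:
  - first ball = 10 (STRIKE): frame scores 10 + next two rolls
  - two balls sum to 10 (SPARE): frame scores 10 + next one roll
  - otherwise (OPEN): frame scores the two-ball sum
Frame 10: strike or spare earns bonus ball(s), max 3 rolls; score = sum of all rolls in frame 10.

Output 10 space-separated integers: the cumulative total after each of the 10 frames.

Answer: 10 20 31 37 57 75 83 103 123 137

Derivation:
Frame 1: SPARE (6+4=10). 10 + next roll (0) = 10. Cumulative: 10
Frame 2: SPARE (0+10=10). 10 + next roll (0) = 10. Cumulative: 20
Frame 3: SPARE (0+10=10). 10 + next roll (1) = 11. Cumulative: 31
Frame 4: OPEN (1+5=6). Cumulative: 37
Frame 5: SPARE (8+2=10). 10 + next roll (10) = 20. Cumulative: 57
Frame 6: STRIKE. 10 + next two rolls (8+0) = 18. Cumulative: 75
Frame 7: OPEN (8+0=8). Cumulative: 83
Frame 8: STRIKE. 10 + next two rolls (10+0) = 20. Cumulative: 103
Frame 9: STRIKE. 10 + next two rolls (0+10) = 20. Cumulative: 123
Frame 10: SPARE. Sum of all frame-10 rolls (0+10+4) = 14. Cumulative: 137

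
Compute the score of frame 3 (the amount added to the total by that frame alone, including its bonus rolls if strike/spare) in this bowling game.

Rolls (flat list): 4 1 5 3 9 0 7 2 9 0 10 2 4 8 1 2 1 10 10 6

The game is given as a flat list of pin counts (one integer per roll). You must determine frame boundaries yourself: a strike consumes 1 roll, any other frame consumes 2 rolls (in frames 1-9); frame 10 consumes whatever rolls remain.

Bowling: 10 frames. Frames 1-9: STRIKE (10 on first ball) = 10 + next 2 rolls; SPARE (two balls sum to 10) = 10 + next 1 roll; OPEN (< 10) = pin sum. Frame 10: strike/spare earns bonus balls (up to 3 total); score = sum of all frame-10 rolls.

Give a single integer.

Frame 1: OPEN (4+1=5). Cumulative: 5
Frame 2: OPEN (5+3=8). Cumulative: 13
Frame 3: OPEN (9+0=9). Cumulative: 22
Frame 4: OPEN (7+2=9). Cumulative: 31
Frame 5: OPEN (9+0=9). Cumulative: 40

Answer: 9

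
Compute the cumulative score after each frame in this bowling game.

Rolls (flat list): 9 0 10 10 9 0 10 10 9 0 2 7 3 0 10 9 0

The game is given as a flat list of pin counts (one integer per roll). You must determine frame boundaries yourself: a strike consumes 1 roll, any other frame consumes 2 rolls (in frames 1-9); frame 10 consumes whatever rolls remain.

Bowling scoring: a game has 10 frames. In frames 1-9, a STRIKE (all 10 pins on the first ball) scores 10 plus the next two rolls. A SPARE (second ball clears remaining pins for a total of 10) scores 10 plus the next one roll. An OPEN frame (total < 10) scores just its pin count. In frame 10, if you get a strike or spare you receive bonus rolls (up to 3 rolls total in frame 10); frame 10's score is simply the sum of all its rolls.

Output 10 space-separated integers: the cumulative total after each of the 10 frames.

Frame 1: OPEN (9+0=9). Cumulative: 9
Frame 2: STRIKE. 10 + next two rolls (10+9) = 29. Cumulative: 38
Frame 3: STRIKE. 10 + next two rolls (9+0) = 19. Cumulative: 57
Frame 4: OPEN (9+0=9). Cumulative: 66
Frame 5: STRIKE. 10 + next two rolls (10+9) = 29. Cumulative: 95
Frame 6: STRIKE. 10 + next two rolls (9+0) = 19. Cumulative: 114
Frame 7: OPEN (9+0=9). Cumulative: 123
Frame 8: OPEN (2+7=9). Cumulative: 132
Frame 9: OPEN (3+0=3). Cumulative: 135
Frame 10: STRIKE. Sum of all frame-10 rolls (10+9+0) = 19. Cumulative: 154

Answer: 9 38 57 66 95 114 123 132 135 154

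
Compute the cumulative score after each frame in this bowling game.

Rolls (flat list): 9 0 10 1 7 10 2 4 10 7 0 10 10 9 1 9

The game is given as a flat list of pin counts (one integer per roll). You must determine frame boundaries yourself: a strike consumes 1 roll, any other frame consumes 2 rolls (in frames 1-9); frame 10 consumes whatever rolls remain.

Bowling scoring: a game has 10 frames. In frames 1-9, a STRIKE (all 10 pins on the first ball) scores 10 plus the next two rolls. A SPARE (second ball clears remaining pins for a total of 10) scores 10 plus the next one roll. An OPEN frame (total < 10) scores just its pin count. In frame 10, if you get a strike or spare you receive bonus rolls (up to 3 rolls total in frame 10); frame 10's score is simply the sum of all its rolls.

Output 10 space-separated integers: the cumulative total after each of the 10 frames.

Answer: 9 27 35 51 57 74 81 110 130 149

Derivation:
Frame 1: OPEN (9+0=9). Cumulative: 9
Frame 2: STRIKE. 10 + next two rolls (1+7) = 18. Cumulative: 27
Frame 3: OPEN (1+7=8). Cumulative: 35
Frame 4: STRIKE. 10 + next two rolls (2+4) = 16. Cumulative: 51
Frame 5: OPEN (2+4=6). Cumulative: 57
Frame 6: STRIKE. 10 + next two rolls (7+0) = 17. Cumulative: 74
Frame 7: OPEN (7+0=7). Cumulative: 81
Frame 8: STRIKE. 10 + next two rolls (10+9) = 29. Cumulative: 110
Frame 9: STRIKE. 10 + next two rolls (9+1) = 20. Cumulative: 130
Frame 10: SPARE. Sum of all frame-10 rolls (9+1+9) = 19. Cumulative: 149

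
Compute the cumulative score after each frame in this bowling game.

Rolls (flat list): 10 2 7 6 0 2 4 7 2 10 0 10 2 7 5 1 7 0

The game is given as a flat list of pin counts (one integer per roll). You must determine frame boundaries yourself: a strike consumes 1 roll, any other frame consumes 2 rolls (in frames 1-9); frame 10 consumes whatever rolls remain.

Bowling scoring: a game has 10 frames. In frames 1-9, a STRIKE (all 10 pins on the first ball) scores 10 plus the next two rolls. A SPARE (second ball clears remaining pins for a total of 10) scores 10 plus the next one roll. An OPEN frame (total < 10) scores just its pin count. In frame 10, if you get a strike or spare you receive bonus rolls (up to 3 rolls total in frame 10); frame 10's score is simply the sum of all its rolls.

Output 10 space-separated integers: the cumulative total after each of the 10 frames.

Answer: 19 28 34 40 49 69 81 90 96 103

Derivation:
Frame 1: STRIKE. 10 + next two rolls (2+7) = 19. Cumulative: 19
Frame 2: OPEN (2+7=9). Cumulative: 28
Frame 3: OPEN (6+0=6). Cumulative: 34
Frame 4: OPEN (2+4=6). Cumulative: 40
Frame 5: OPEN (7+2=9). Cumulative: 49
Frame 6: STRIKE. 10 + next two rolls (0+10) = 20. Cumulative: 69
Frame 7: SPARE (0+10=10). 10 + next roll (2) = 12. Cumulative: 81
Frame 8: OPEN (2+7=9). Cumulative: 90
Frame 9: OPEN (5+1=6). Cumulative: 96
Frame 10: OPEN. Sum of all frame-10 rolls (7+0) = 7. Cumulative: 103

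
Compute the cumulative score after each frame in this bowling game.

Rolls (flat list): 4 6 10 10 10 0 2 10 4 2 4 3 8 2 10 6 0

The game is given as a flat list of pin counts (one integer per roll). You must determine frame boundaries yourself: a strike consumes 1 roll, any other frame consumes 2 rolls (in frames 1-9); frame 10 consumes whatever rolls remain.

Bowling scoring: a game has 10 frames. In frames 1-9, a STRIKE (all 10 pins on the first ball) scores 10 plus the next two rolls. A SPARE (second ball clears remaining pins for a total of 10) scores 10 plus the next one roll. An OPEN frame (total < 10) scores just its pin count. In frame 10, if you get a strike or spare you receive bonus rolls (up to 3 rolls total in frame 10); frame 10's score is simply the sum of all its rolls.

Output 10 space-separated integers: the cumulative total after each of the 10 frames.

Answer: 20 50 70 82 84 100 106 113 133 149

Derivation:
Frame 1: SPARE (4+6=10). 10 + next roll (10) = 20. Cumulative: 20
Frame 2: STRIKE. 10 + next two rolls (10+10) = 30. Cumulative: 50
Frame 3: STRIKE. 10 + next two rolls (10+0) = 20. Cumulative: 70
Frame 4: STRIKE. 10 + next two rolls (0+2) = 12. Cumulative: 82
Frame 5: OPEN (0+2=2). Cumulative: 84
Frame 6: STRIKE. 10 + next two rolls (4+2) = 16. Cumulative: 100
Frame 7: OPEN (4+2=6). Cumulative: 106
Frame 8: OPEN (4+3=7). Cumulative: 113
Frame 9: SPARE (8+2=10). 10 + next roll (10) = 20. Cumulative: 133
Frame 10: STRIKE. Sum of all frame-10 rolls (10+6+0) = 16. Cumulative: 149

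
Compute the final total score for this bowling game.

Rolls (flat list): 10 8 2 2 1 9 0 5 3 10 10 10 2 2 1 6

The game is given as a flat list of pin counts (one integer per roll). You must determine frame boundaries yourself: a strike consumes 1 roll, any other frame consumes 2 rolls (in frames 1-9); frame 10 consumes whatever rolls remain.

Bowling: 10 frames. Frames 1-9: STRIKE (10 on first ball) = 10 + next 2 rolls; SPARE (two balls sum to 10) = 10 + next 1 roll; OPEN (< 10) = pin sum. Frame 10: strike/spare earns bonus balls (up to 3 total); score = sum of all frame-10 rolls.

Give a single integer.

Frame 1: STRIKE. 10 + next two rolls (8+2) = 20. Cumulative: 20
Frame 2: SPARE (8+2=10). 10 + next roll (2) = 12. Cumulative: 32
Frame 3: OPEN (2+1=3). Cumulative: 35
Frame 4: OPEN (9+0=9). Cumulative: 44
Frame 5: OPEN (5+3=8). Cumulative: 52
Frame 6: STRIKE. 10 + next two rolls (10+10) = 30. Cumulative: 82
Frame 7: STRIKE. 10 + next two rolls (10+2) = 22. Cumulative: 104
Frame 8: STRIKE. 10 + next two rolls (2+2) = 14. Cumulative: 118
Frame 9: OPEN (2+2=4). Cumulative: 122
Frame 10: OPEN. Sum of all frame-10 rolls (1+6) = 7. Cumulative: 129

Answer: 129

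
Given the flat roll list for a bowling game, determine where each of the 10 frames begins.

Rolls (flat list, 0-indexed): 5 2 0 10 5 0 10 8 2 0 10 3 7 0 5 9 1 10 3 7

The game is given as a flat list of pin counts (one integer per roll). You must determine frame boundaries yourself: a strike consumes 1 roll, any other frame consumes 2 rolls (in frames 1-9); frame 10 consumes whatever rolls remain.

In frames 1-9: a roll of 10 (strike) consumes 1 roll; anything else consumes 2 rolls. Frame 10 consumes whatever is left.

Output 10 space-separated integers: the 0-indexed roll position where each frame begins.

Frame 1 starts at roll index 0: rolls=5,2 (sum=7), consumes 2 rolls
Frame 2 starts at roll index 2: rolls=0,10 (sum=10), consumes 2 rolls
Frame 3 starts at roll index 4: rolls=5,0 (sum=5), consumes 2 rolls
Frame 4 starts at roll index 6: roll=10 (strike), consumes 1 roll
Frame 5 starts at roll index 7: rolls=8,2 (sum=10), consumes 2 rolls
Frame 6 starts at roll index 9: rolls=0,10 (sum=10), consumes 2 rolls
Frame 7 starts at roll index 11: rolls=3,7 (sum=10), consumes 2 rolls
Frame 8 starts at roll index 13: rolls=0,5 (sum=5), consumes 2 rolls
Frame 9 starts at roll index 15: rolls=9,1 (sum=10), consumes 2 rolls
Frame 10 starts at roll index 17: 3 remaining rolls

Answer: 0 2 4 6 7 9 11 13 15 17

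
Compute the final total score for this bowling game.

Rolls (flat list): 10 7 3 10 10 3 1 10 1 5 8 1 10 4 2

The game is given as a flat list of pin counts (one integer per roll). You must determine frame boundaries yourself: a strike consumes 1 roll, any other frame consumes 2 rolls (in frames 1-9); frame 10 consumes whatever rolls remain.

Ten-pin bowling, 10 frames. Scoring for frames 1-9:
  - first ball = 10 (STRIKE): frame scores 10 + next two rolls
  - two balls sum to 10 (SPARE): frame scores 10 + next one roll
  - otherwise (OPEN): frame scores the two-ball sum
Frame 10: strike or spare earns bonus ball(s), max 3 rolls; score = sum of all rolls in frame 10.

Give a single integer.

Frame 1: STRIKE. 10 + next two rolls (7+3) = 20. Cumulative: 20
Frame 2: SPARE (7+3=10). 10 + next roll (10) = 20. Cumulative: 40
Frame 3: STRIKE. 10 + next two rolls (10+3) = 23. Cumulative: 63
Frame 4: STRIKE. 10 + next two rolls (3+1) = 14. Cumulative: 77
Frame 5: OPEN (3+1=4). Cumulative: 81
Frame 6: STRIKE. 10 + next two rolls (1+5) = 16. Cumulative: 97
Frame 7: OPEN (1+5=6). Cumulative: 103
Frame 8: OPEN (8+1=9). Cumulative: 112
Frame 9: STRIKE. 10 + next two rolls (4+2) = 16. Cumulative: 128
Frame 10: OPEN. Sum of all frame-10 rolls (4+2) = 6. Cumulative: 134

Answer: 134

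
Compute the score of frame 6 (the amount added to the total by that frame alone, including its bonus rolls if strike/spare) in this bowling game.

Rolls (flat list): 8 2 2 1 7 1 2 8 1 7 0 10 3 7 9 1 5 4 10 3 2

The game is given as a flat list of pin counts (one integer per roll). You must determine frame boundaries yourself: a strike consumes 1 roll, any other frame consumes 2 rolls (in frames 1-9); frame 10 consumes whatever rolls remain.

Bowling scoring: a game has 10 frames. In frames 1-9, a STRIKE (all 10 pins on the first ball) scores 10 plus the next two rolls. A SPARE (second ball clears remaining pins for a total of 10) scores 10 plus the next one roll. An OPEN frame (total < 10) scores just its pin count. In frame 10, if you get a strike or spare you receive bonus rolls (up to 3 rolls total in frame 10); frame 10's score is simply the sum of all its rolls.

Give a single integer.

Frame 1: SPARE (8+2=10). 10 + next roll (2) = 12. Cumulative: 12
Frame 2: OPEN (2+1=3). Cumulative: 15
Frame 3: OPEN (7+1=8). Cumulative: 23
Frame 4: SPARE (2+8=10). 10 + next roll (1) = 11. Cumulative: 34
Frame 5: OPEN (1+7=8). Cumulative: 42
Frame 6: SPARE (0+10=10). 10 + next roll (3) = 13. Cumulative: 55
Frame 7: SPARE (3+7=10). 10 + next roll (9) = 19. Cumulative: 74
Frame 8: SPARE (9+1=10). 10 + next roll (5) = 15. Cumulative: 89

Answer: 13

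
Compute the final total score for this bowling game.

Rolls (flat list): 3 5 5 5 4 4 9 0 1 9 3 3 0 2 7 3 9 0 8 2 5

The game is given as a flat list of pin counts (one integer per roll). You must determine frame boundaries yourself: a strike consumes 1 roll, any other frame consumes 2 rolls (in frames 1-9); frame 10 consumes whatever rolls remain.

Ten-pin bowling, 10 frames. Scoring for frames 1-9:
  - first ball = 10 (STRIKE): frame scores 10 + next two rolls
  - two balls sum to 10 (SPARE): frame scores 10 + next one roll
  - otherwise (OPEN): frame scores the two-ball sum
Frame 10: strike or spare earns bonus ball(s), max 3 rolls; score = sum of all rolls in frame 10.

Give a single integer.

Frame 1: OPEN (3+5=8). Cumulative: 8
Frame 2: SPARE (5+5=10). 10 + next roll (4) = 14. Cumulative: 22
Frame 3: OPEN (4+4=8). Cumulative: 30
Frame 4: OPEN (9+0=9). Cumulative: 39
Frame 5: SPARE (1+9=10). 10 + next roll (3) = 13. Cumulative: 52
Frame 6: OPEN (3+3=6). Cumulative: 58
Frame 7: OPEN (0+2=2). Cumulative: 60
Frame 8: SPARE (7+3=10). 10 + next roll (9) = 19. Cumulative: 79
Frame 9: OPEN (9+0=9). Cumulative: 88
Frame 10: SPARE. Sum of all frame-10 rolls (8+2+5) = 15. Cumulative: 103

Answer: 103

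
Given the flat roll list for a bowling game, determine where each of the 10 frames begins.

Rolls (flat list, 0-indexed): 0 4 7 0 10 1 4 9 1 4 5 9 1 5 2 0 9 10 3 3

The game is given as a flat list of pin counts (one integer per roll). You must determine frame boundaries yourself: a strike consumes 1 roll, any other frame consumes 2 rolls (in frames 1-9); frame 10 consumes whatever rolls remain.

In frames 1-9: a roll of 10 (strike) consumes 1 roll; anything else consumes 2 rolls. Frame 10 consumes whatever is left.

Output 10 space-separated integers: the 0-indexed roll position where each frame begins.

Frame 1 starts at roll index 0: rolls=0,4 (sum=4), consumes 2 rolls
Frame 2 starts at roll index 2: rolls=7,0 (sum=7), consumes 2 rolls
Frame 3 starts at roll index 4: roll=10 (strike), consumes 1 roll
Frame 4 starts at roll index 5: rolls=1,4 (sum=5), consumes 2 rolls
Frame 5 starts at roll index 7: rolls=9,1 (sum=10), consumes 2 rolls
Frame 6 starts at roll index 9: rolls=4,5 (sum=9), consumes 2 rolls
Frame 7 starts at roll index 11: rolls=9,1 (sum=10), consumes 2 rolls
Frame 8 starts at roll index 13: rolls=5,2 (sum=7), consumes 2 rolls
Frame 9 starts at roll index 15: rolls=0,9 (sum=9), consumes 2 rolls
Frame 10 starts at roll index 17: 3 remaining rolls

Answer: 0 2 4 5 7 9 11 13 15 17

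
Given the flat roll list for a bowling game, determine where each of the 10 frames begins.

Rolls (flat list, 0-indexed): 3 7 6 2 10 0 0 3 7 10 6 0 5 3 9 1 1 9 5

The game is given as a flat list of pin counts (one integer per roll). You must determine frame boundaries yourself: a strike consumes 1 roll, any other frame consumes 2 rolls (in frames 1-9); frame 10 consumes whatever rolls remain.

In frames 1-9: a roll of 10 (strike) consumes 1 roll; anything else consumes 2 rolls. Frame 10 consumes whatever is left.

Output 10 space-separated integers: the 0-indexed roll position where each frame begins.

Answer: 0 2 4 5 7 9 10 12 14 16

Derivation:
Frame 1 starts at roll index 0: rolls=3,7 (sum=10), consumes 2 rolls
Frame 2 starts at roll index 2: rolls=6,2 (sum=8), consumes 2 rolls
Frame 3 starts at roll index 4: roll=10 (strike), consumes 1 roll
Frame 4 starts at roll index 5: rolls=0,0 (sum=0), consumes 2 rolls
Frame 5 starts at roll index 7: rolls=3,7 (sum=10), consumes 2 rolls
Frame 6 starts at roll index 9: roll=10 (strike), consumes 1 roll
Frame 7 starts at roll index 10: rolls=6,0 (sum=6), consumes 2 rolls
Frame 8 starts at roll index 12: rolls=5,3 (sum=8), consumes 2 rolls
Frame 9 starts at roll index 14: rolls=9,1 (sum=10), consumes 2 rolls
Frame 10 starts at roll index 16: 3 remaining rolls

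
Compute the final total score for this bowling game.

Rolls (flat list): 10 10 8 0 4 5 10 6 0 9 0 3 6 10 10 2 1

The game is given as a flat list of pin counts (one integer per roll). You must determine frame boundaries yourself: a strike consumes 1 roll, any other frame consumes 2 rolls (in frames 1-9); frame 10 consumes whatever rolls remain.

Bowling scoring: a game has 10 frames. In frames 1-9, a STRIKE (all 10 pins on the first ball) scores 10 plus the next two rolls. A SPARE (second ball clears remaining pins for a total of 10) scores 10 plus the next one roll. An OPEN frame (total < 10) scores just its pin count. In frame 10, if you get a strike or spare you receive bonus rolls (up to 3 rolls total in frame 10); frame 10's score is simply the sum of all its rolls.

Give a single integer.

Frame 1: STRIKE. 10 + next two rolls (10+8) = 28. Cumulative: 28
Frame 2: STRIKE. 10 + next two rolls (8+0) = 18. Cumulative: 46
Frame 3: OPEN (8+0=8). Cumulative: 54
Frame 4: OPEN (4+5=9). Cumulative: 63
Frame 5: STRIKE. 10 + next two rolls (6+0) = 16. Cumulative: 79
Frame 6: OPEN (6+0=6). Cumulative: 85
Frame 7: OPEN (9+0=9). Cumulative: 94
Frame 8: OPEN (3+6=9). Cumulative: 103
Frame 9: STRIKE. 10 + next two rolls (10+2) = 22. Cumulative: 125
Frame 10: STRIKE. Sum of all frame-10 rolls (10+2+1) = 13. Cumulative: 138

Answer: 138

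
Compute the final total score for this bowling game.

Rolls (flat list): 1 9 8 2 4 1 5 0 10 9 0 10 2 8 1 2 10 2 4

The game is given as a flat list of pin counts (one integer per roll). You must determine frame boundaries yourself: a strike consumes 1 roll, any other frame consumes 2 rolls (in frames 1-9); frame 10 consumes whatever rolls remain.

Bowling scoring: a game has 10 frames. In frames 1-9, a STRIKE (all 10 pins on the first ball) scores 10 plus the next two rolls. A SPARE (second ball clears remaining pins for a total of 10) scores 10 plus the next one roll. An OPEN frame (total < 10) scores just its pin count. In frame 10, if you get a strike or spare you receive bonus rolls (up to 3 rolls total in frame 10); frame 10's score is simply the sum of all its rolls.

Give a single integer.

Frame 1: SPARE (1+9=10). 10 + next roll (8) = 18. Cumulative: 18
Frame 2: SPARE (8+2=10). 10 + next roll (4) = 14. Cumulative: 32
Frame 3: OPEN (4+1=5). Cumulative: 37
Frame 4: OPEN (5+0=5). Cumulative: 42
Frame 5: STRIKE. 10 + next two rolls (9+0) = 19. Cumulative: 61
Frame 6: OPEN (9+0=9). Cumulative: 70
Frame 7: STRIKE. 10 + next two rolls (2+8) = 20. Cumulative: 90
Frame 8: SPARE (2+8=10). 10 + next roll (1) = 11. Cumulative: 101
Frame 9: OPEN (1+2=3). Cumulative: 104
Frame 10: STRIKE. Sum of all frame-10 rolls (10+2+4) = 16. Cumulative: 120

Answer: 120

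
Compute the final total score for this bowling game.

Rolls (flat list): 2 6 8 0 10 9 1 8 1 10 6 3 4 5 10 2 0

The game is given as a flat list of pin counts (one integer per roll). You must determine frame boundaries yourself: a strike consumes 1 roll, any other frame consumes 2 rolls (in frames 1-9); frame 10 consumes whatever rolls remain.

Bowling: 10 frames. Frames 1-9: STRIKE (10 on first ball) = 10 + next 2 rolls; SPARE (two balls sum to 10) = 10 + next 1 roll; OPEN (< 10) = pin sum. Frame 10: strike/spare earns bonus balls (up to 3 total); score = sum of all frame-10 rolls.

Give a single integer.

Frame 1: OPEN (2+6=8). Cumulative: 8
Frame 2: OPEN (8+0=8). Cumulative: 16
Frame 3: STRIKE. 10 + next two rolls (9+1) = 20. Cumulative: 36
Frame 4: SPARE (9+1=10). 10 + next roll (8) = 18. Cumulative: 54
Frame 5: OPEN (8+1=9). Cumulative: 63
Frame 6: STRIKE. 10 + next two rolls (6+3) = 19. Cumulative: 82
Frame 7: OPEN (6+3=9). Cumulative: 91
Frame 8: OPEN (4+5=9). Cumulative: 100
Frame 9: STRIKE. 10 + next two rolls (2+0) = 12. Cumulative: 112
Frame 10: OPEN. Sum of all frame-10 rolls (2+0) = 2. Cumulative: 114

Answer: 114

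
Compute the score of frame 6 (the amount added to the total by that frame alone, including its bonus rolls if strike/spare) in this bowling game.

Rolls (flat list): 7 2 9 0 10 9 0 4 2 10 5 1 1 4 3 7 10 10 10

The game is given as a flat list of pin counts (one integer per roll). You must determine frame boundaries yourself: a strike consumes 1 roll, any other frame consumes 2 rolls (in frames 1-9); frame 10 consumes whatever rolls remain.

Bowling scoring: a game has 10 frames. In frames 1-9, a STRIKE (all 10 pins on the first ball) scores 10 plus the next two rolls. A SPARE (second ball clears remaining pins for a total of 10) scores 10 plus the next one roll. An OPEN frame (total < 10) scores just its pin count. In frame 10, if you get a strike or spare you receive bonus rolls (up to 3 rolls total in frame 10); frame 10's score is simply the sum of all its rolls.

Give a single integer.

Answer: 16

Derivation:
Frame 1: OPEN (7+2=9). Cumulative: 9
Frame 2: OPEN (9+0=9). Cumulative: 18
Frame 3: STRIKE. 10 + next two rolls (9+0) = 19. Cumulative: 37
Frame 4: OPEN (9+0=9). Cumulative: 46
Frame 5: OPEN (4+2=6). Cumulative: 52
Frame 6: STRIKE. 10 + next two rolls (5+1) = 16. Cumulative: 68
Frame 7: OPEN (5+1=6). Cumulative: 74
Frame 8: OPEN (1+4=5). Cumulative: 79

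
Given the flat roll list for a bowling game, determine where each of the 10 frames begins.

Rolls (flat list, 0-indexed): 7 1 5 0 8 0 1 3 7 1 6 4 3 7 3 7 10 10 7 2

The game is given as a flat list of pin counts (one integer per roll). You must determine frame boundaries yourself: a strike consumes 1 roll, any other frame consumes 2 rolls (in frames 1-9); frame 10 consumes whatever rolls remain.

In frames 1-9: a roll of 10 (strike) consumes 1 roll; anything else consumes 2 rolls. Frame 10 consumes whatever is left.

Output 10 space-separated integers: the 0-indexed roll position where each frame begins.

Frame 1 starts at roll index 0: rolls=7,1 (sum=8), consumes 2 rolls
Frame 2 starts at roll index 2: rolls=5,0 (sum=5), consumes 2 rolls
Frame 3 starts at roll index 4: rolls=8,0 (sum=8), consumes 2 rolls
Frame 4 starts at roll index 6: rolls=1,3 (sum=4), consumes 2 rolls
Frame 5 starts at roll index 8: rolls=7,1 (sum=8), consumes 2 rolls
Frame 6 starts at roll index 10: rolls=6,4 (sum=10), consumes 2 rolls
Frame 7 starts at roll index 12: rolls=3,7 (sum=10), consumes 2 rolls
Frame 8 starts at roll index 14: rolls=3,7 (sum=10), consumes 2 rolls
Frame 9 starts at roll index 16: roll=10 (strike), consumes 1 roll
Frame 10 starts at roll index 17: 3 remaining rolls

Answer: 0 2 4 6 8 10 12 14 16 17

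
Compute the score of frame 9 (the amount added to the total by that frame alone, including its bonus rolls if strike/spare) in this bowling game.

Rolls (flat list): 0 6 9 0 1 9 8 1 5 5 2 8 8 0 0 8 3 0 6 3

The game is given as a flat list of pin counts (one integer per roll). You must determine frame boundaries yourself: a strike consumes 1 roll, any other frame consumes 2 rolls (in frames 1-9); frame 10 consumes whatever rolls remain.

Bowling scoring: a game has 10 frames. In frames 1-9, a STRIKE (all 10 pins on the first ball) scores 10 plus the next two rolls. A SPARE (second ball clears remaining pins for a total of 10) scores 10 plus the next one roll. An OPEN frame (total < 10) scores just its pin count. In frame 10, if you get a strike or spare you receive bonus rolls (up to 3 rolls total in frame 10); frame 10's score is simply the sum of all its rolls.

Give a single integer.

Answer: 3

Derivation:
Frame 1: OPEN (0+6=6). Cumulative: 6
Frame 2: OPEN (9+0=9). Cumulative: 15
Frame 3: SPARE (1+9=10). 10 + next roll (8) = 18. Cumulative: 33
Frame 4: OPEN (8+1=9). Cumulative: 42
Frame 5: SPARE (5+5=10). 10 + next roll (2) = 12. Cumulative: 54
Frame 6: SPARE (2+8=10). 10 + next roll (8) = 18. Cumulative: 72
Frame 7: OPEN (8+0=8). Cumulative: 80
Frame 8: OPEN (0+8=8). Cumulative: 88
Frame 9: OPEN (3+0=3). Cumulative: 91
Frame 10: OPEN. Sum of all frame-10 rolls (6+3) = 9. Cumulative: 100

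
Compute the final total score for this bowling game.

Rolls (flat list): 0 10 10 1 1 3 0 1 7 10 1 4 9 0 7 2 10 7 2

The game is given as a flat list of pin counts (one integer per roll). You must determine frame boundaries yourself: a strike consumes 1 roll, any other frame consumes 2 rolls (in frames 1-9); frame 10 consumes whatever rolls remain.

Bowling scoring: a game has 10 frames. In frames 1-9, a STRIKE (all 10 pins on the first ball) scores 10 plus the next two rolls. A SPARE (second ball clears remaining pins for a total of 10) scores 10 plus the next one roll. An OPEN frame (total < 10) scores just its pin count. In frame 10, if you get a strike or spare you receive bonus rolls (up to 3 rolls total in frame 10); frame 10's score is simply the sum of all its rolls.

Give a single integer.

Frame 1: SPARE (0+10=10). 10 + next roll (10) = 20. Cumulative: 20
Frame 2: STRIKE. 10 + next two rolls (1+1) = 12. Cumulative: 32
Frame 3: OPEN (1+1=2). Cumulative: 34
Frame 4: OPEN (3+0=3). Cumulative: 37
Frame 5: OPEN (1+7=8). Cumulative: 45
Frame 6: STRIKE. 10 + next two rolls (1+4) = 15. Cumulative: 60
Frame 7: OPEN (1+4=5). Cumulative: 65
Frame 8: OPEN (9+0=9). Cumulative: 74
Frame 9: OPEN (7+2=9). Cumulative: 83
Frame 10: STRIKE. Sum of all frame-10 rolls (10+7+2) = 19. Cumulative: 102

Answer: 102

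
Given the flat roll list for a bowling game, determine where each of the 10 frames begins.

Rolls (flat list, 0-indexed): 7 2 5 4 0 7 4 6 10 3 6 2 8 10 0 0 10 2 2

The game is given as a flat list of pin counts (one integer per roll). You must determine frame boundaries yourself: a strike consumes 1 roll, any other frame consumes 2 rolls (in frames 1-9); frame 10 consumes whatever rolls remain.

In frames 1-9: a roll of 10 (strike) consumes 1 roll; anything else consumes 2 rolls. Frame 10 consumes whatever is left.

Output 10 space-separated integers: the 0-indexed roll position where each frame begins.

Frame 1 starts at roll index 0: rolls=7,2 (sum=9), consumes 2 rolls
Frame 2 starts at roll index 2: rolls=5,4 (sum=9), consumes 2 rolls
Frame 3 starts at roll index 4: rolls=0,7 (sum=7), consumes 2 rolls
Frame 4 starts at roll index 6: rolls=4,6 (sum=10), consumes 2 rolls
Frame 5 starts at roll index 8: roll=10 (strike), consumes 1 roll
Frame 6 starts at roll index 9: rolls=3,6 (sum=9), consumes 2 rolls
Frame 7 starts at roll index 11: rolls=2,8 (sum=10), consumes 2 rolls
Frame 8 starts at roll index 13: roll=10 (strike), consumes 1 roll
Frame 9 starts at roll index 14: rolls=0,0 (sum=0), consumes 2 rolls
Frame 10 starts at roll index 16: 3 remaining rolls

Answer: 0 2 4 6 8 9 11 13 14 16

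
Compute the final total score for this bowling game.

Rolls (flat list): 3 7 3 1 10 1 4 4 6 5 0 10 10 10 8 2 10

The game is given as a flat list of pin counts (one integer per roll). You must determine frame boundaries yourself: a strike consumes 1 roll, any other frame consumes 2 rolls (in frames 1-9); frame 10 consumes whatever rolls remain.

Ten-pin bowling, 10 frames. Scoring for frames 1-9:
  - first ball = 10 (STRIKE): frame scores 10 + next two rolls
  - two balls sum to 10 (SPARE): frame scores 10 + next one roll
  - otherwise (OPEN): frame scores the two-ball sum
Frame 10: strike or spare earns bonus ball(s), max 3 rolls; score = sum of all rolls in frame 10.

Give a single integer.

Answer: 155

Derivation:
Frame 1: SPARE (3+7=10). 10 + next roll (3) = 13. Cumulative: 13
Frame 2: OPEN (3+1=4). Cumulative: 17
Frame 3: STRIKE. 10 + next two rolls (1+4) = 15. Cumulative: 32
Frame 4: OPEN (1+4=5). Cumulative: 37
Frame 5: SPARE (4+6=10). 10 + next roll (5) = 15. Cumulative: 52
Frame 6: OPEN (5+0=5). Cumulative: 57
Frame 7: STRIKE. 10 + next two rolls (10+10) = 30. Cumulative: 87
Frame 8: STRIKE. 10 + next two rolls (10+8) = 28. Cumulative: 115
Frame 9: STRIKE. 10 + next two rolls (8+2) = 20. Cumulative: 135
Frame 10: SPARE. Sum of all frame-10 rolls (8+2+10) = 20. Cumulative: 155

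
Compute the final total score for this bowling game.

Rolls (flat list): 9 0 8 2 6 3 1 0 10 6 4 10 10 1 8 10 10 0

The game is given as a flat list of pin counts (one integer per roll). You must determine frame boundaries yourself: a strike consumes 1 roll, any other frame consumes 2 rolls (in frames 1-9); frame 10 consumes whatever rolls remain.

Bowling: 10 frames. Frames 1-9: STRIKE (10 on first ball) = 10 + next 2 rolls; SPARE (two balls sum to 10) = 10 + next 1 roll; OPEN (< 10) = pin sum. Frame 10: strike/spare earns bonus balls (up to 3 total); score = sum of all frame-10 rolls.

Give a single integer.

Answer: 144

Derivation:
Frame 1: OPEN (9+0=9). Cumulative: 9
Frame 2: SPARE (8+2=10). 10 + next roll (6) = 16. Cumulative: 25
Frame 3: OPEN (6+3=9). Cumulative: 34
Frame 4: OPEN (1+0=1). Cumulative: 35
Frame 5: STRIKE. 10 + next two rolls (6+4) = 20. Cumulative: 55
Frame 6: SPARE (6+4=10). 10 + next roll (10) = 20. Cumulative: 75
Frame 7: STRIKE. 10 + next two rolls (10+1) = 21. Cumulative: 96
Frame 8: STRIKE. 10 + next two rolls (1+8) = 19. Cumulative: 115
Frame 9: OPEN (1+8=9). Cumulative: 124
Frame 10: STRIKE. Sum of all frame-10 rolls (10+10+0) = 20. Cumulative: 144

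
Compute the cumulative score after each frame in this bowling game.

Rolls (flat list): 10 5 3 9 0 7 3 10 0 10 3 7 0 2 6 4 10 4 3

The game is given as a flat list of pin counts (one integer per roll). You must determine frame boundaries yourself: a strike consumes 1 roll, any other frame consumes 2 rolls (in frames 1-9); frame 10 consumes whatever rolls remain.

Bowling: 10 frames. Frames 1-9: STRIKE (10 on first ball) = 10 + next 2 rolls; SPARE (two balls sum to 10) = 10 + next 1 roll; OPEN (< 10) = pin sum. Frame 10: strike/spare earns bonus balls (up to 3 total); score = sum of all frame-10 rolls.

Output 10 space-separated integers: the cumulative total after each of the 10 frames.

Answer: 18 26 35 55 75 88 98 100 120 137

Derivation:
Frame 1: STRIKE. 10 + next two rolls (5+3) = 18. Cumulative: 18
Frame 2: OPEN (5+3=8). Cumulative: 26
Frame 3: OPEN (9+0=9). Cumulative: 35
Frame 4: SPARE (7+3=10). 10 + next roll (10) = 20. Cumulative: 55
Frame 5: STRIKE. 10 + next two rolls (0+10) = 20. Cumulative: 75
Frame 6: SPARE (0+10=10). 10 + next roll (3) = 13. Cumulative: 88
Frame 7: SPARE (3+7=10). 10 + next roll (0) = 10. Cumulative: 98
Frame 8: OPEN (0+2=2). Cumulative: 100
Frame 9: SPARE (6+4=10). 10 + next roll (10) = 20. Cumulative: 120
Frame 10: STRIKE. Sum of all frame-10 rolls (10+4+3) = 17. Cumulative: 137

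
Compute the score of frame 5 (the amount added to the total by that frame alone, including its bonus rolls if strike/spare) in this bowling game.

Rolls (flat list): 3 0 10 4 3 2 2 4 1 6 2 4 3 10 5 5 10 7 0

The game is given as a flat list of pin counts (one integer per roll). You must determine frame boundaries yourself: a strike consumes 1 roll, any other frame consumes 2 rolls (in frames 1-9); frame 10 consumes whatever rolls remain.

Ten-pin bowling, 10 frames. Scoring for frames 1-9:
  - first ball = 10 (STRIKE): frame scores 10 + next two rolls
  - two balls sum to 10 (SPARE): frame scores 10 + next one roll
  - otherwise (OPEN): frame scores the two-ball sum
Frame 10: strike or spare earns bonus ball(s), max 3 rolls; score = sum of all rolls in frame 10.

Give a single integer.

Frame 1: OPEN (3+0=3). Cumulative: 3
Frame 2: STRIKE. 10 + next two rolls (4+3) = 17. Cumulative: 20
Frame 3: OPEN (4+3=7). Cumulative: 27
Frame 4: OPEN (2+2=4). Cumulative: 31
Frame 5: OPEN (4+1=5). Cumulative: 36
Frame 6: OPEN (6+2=8). Cumulative: 44
Frame 7: OPEN (4+3=7). Cumulative: 51

Answer: 5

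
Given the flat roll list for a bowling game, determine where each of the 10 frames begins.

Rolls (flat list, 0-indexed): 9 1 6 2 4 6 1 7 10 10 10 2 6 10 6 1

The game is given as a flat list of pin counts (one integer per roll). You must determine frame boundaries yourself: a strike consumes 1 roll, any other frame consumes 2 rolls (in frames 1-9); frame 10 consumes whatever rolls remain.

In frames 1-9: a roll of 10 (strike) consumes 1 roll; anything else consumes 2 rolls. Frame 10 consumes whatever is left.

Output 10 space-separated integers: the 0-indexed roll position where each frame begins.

Frame 1 starts at roll index 0: rolls=9,1 (sum=10), consumes 2 rolls
Frame 2 starts at roll index 2: rolls=6,2 (sum=8), consumes 2 rolls
Frame 3 starts at roll index 4: rolls=4,6 (sum=10), consumes 2 rolls
Frame 4 starts at roll index 6: rolls=1,7 (sum=8), consumes 2 rolls
Frame 5 starts at roll index 8: roll=10 (strike), consumes 1 roll
Frame 6 starts at roll index 9: roll=10 (strike), consumes 1 roll
Frame 7 starts at roll index 10: roll=10 (strike), consumes 1 roll
Frame 8 starts at roll index 11: rolls=2,6 (sum=8), consumes 2 rolls
Frame 9 starts at roll index 13: roll=10 (strike), consumes 1 roll
Frame 10 starts at roll index 14: 2 remaining rolls

Answer: 0 2 4 6 8 9 10 11 13 14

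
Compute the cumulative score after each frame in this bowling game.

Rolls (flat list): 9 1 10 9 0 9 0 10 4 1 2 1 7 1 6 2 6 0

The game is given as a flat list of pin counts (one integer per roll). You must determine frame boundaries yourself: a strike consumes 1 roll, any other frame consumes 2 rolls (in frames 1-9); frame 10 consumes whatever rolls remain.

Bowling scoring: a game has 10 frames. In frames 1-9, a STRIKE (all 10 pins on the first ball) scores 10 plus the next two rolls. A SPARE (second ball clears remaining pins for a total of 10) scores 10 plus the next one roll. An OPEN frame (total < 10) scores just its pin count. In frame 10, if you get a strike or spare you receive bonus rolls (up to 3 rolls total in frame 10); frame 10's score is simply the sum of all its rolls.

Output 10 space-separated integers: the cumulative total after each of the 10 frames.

Frame 1: SPARE (9+1=10). 10 + next roll (10) = 20. Cumulative: 20
Frame 2: STRIKE. 10 + next two rolls (9+0) = 19. Cumulative: 39
Frame 3: OPEN (9+0=9). Cumulative: 48
Frame 4: OPEN (9+0=9). Cumulative: 57
Frame 5: STRIKE. 10 + next two rolls (4+1) = 15. Cumulative: 72
Frame 6: OPEN (4+1=5). Cumulative: 77
Frame 7: OPEN (2+1=3). Cumulative: 80
Frame 8: OPEN (7+1=8). Cumulative: 88
Frame 9: OPEN (6+2=8). Cumulative: 96
Frame 10: OPEN. Sum of all frame-10 rolls (6+0) = 6. Cumulative: 102

Answer: 20 39 48 57 72 77 80 88 96 102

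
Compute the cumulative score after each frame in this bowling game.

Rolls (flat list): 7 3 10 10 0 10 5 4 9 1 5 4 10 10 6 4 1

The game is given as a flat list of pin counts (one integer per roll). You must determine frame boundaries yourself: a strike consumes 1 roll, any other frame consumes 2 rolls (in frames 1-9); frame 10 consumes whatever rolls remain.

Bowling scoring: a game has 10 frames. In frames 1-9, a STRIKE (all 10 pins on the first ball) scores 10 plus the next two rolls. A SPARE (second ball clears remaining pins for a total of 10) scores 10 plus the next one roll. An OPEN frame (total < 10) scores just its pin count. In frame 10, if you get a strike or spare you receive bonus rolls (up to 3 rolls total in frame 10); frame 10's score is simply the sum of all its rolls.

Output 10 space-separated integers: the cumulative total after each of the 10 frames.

Frame 1: SPARE (7+3=10). 10 + next roll (10) = 20. Cumulative: 20
Frame 2: STRIKE. 10 + next two rolls (10+0) = 20. Cumulative: 40
Frame 3: STRIKE. 10 + next two rolls (0+10) = 20. Cumulative: 60
Frame 4: SPARE (0+10=10). 10 + next roll (5) = 15. Cumulative: 75
Frame 5: OPEN (5+4=9). Cumulative: 84
Frame 6: SPARE (9+1=10). 10 + next roll (5) = 15. Cumulative: 99
Frame 7: OPEN (5+4=9). Cumulative: 108
Frame 8: STRIKE. 10 + next two rolls (10+6) = 26. Cumulative: 134
Frame 9: STRIKE. 10 + next two rolls (6+4) = 20. Cumulative: 154
Frame 10: SPARE. Sum of all frame-10 rolls (6+4+1) = 11. Cumulative: 165

Answer: 20 40 60 75 84 99 108 134 154 165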